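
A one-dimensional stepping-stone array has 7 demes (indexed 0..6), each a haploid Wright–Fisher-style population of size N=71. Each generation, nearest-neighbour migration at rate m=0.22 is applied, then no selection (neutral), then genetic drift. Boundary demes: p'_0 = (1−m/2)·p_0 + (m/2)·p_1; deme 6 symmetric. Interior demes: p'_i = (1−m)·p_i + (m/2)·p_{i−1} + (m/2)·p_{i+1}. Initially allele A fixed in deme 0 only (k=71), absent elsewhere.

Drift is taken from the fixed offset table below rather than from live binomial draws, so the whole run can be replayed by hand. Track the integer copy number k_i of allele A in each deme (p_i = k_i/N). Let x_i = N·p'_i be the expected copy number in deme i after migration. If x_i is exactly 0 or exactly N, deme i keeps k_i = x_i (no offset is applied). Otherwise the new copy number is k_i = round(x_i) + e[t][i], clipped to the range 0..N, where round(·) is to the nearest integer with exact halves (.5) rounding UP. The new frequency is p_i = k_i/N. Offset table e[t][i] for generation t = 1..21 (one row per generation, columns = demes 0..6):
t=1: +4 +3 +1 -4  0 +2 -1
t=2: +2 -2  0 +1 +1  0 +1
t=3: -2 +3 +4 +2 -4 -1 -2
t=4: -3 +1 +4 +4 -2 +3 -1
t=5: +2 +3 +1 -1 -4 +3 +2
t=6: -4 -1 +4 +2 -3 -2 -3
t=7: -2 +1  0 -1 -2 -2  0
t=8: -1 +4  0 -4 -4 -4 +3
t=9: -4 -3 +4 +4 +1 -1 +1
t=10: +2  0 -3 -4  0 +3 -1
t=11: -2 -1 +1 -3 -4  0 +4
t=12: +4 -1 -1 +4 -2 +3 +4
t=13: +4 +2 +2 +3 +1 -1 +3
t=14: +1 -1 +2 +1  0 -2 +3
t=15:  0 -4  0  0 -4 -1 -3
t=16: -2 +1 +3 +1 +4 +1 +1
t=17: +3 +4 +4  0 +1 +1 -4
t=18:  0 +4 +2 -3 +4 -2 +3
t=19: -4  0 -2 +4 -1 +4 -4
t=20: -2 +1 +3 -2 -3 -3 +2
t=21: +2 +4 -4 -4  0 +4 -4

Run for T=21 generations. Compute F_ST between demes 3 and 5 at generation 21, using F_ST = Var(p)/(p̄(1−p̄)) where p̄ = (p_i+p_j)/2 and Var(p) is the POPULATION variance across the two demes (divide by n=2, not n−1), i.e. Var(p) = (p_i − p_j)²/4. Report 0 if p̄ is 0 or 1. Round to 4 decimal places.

t=0: k=[71 0 0 0 0 0 0]
t=1: x=[63.1900 7.8100 0.0000 0.0000 0.0000 0.0000 0.0000] k=[67 11 0 0 0 0 0]
t=2: x=[60.8400 15.9500 1.2100 0.0000 0.0000 0.0000 0.0000] k=[63 14 1 0 0 0 0]
t=3: x=[57.6100 17.9600 2.3200 0.1100 0.0000 0.0000 0.0000] k=[56 21 6 2 0 0 0]
t=4: x=[52.1500 23.2000 7.2100 2.2200 0.2200 0.0000 0.0000] k=[49 24 11 6 0 0 0]
t=5: x=[46.2500 25.3200 11.8800 5.8900 0.6600 0.0000 0.0000] k=[48 28 13 5 0 0 0]
t=6: x=[45.8000 28.5500 13.7700 5.3300 0.5500 0.0000 0.0000] k=[42 28 18 7 0 0 0]
t=7: x=[40.4600 28.4400 17.8900 7.4400 0.7700 0.0000 0.0000] k=[38 29 18 6 0 0 0]
t=8: x=[37.0100 28.7800 17.8900 6.6600 0.6600 0.0000 0.0000] k=[36 33 18 3 0 0 0]
t=9: x=[35.6700 31.6800 18.0000 4.3200 0.3300 0.0000 0.0000] k=[32 29 22 8 1 0 0]
t=10: x=[31.6700 28.5600 21.2300 8.7700 1.6600 0.1100 0.0000] k=[34 29 18 5 2 3 0]
t=11: x=[33.4500 28.3400 17.7800 6.1000 2.4400 2.5600 0.3300] k=[31 27 19 3 0 3 4]
t=12: x=[30.5600 26.5600 18.1200 4.4300 0.6600 2.7800 3.8900] k=[35 26 17 8 0 6 8]
t=13: x=[34.0100 26.0000 17.0000 8.1100 1.5400 5.5600 7.7800] k=[38 28 19 11 3 5 11]
t=14: x=[36.9000 28.1100 19.1100 11.0000 4.1000 5.4400 10.3400] k=[38 27 21 12 4 3 13]
t=15: x=[36.7900 27.5500 20.6700 12.1100 4.7700 4.2100 11.9000] k=[37 24 21 12 1 3 9]
t=16: x=[35.5700 25.1000 20.3400 11.7800 2.4300 3.4400 8.3400] k=[34 26 23 13 6 4 9]
t=17: x=[33.1200 26.5500 22.2300 13.3300 6.5500 4.7700 8.4500] k=[36 31 26 13 8 6 4]
t=18: x=[35.4500 31.0000 25.1200 13.8800 8.3300 6.0000 4.2200] k=[35 35 27 11 12 4 7]
t=19: x=[35.0000 34.1200 26.1200 12.8700 11.0100 5.2100 6.6700] k=[31 34 24 17 10 9 3]
t=20: x=[31.3300 32.5700 24.3300 17.0000 10.6600 8.4500 3.6600] k=[29 34 27 15 8 5 6]
t=21: x=[29.5500 32.6800 26.4500 15.5500 8.4400 5.4400 5.8900] k=[32 37 22 12 8 9 2]

0.0035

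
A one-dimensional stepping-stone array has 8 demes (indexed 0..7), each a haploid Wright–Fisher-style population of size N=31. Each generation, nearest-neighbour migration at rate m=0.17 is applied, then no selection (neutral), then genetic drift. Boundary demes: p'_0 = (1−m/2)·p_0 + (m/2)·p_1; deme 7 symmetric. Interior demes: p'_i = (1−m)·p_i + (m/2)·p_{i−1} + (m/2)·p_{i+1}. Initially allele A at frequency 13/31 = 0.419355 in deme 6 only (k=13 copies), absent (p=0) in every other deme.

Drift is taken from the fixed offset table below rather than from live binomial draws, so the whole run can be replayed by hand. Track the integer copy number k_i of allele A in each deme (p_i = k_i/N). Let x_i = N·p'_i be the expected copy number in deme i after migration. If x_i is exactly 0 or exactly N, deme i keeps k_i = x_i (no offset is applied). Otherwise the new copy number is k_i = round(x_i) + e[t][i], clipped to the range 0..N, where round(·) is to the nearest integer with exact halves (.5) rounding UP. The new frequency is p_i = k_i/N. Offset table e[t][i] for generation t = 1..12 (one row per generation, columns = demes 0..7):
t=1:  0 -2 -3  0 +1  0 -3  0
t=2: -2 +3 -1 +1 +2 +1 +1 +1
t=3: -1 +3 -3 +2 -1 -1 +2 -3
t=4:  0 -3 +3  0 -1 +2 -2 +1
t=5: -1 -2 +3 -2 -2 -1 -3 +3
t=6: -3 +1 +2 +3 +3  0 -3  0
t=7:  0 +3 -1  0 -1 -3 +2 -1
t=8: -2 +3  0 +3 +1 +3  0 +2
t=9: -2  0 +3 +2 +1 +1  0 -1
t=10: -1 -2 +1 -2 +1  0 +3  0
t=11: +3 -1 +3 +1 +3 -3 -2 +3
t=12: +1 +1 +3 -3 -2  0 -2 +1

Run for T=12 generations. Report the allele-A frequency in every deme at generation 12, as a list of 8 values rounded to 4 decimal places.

[0.1290, 0.1613, 0.4194, 0.1290, 0.1613, 0.0968, 0.0645, 0.2903]

t=0: k=[0 0 0 0 0 0 13 0]
t=1: x=[0.0000 0.0000 0.0000 0.0000 0.0000 1.1050 10.7900 1.1050] k=[0 0 0 0 0 1 8 1]
t=2: x=[0.0000 0.0000 0.0000 0.0000 0.0850 1.5100 6.8100 1.5950] k=[0 0 0 0 2 3 8 3]
t=3: x=[0.0000 0.0000 0.0000 0.1700 1.9150 3.3400 7.1500 3.4250] k=[0 0 0 2 1 2 9 0]
t=4: x=[0.0000 0.0000 0.1700 1.7450 1.1700 2.5100 7.6400 0.7650] k=[0 0 3 2 0 5 6 2]
t=5: x=[0.0000 0.2550 2.6600 1.9150 0.5950 4.6600 5.5750 2.3400] k=[0 0 6 0 0 4 3 5]
t=6: x=[0.0000 0.5100 4.9800 0.5100 0.3400 3.5750 3.2550 4.8300] k=[0 2 7 4 3 4 0 5]
t=7: x=[0.1700 2.2550 6.3200 4.1700 3.1700 3.5750 0.7650 4.5750] k=[0 5 5 4 2 1 3 4]
t=8: x=[0.4250 4.5750 4.9150 3.9150 2.0850 1.2550 2.9150 3.9150] k=[0 8 5 7 3 4 3 6]
t=9: x=[0.6800 7.0650 5.4250 6.4900 3.4250 3.8300 3.3400 5.7450] k=[0 7 8 8 4 5 3 5]
t=10: x=[0.5950 6.4900 7.9150 7.6600 4.4250 4.7450 3.3400 4.8300] k=[0 4 9 6 5 5 6 5]
t=11: x=[0.3400 4.0850 8.3200 6.1700 5.0850 5.0850 5.8300 5.0850] k=[3 3 11 7 8 2 4 8]
t=12: x=[3.0000 3.6800 9.9800 7.4250 7.4050 2.6800 4.1700 7.6600] k=[4 5 13 4 5 3 2 9]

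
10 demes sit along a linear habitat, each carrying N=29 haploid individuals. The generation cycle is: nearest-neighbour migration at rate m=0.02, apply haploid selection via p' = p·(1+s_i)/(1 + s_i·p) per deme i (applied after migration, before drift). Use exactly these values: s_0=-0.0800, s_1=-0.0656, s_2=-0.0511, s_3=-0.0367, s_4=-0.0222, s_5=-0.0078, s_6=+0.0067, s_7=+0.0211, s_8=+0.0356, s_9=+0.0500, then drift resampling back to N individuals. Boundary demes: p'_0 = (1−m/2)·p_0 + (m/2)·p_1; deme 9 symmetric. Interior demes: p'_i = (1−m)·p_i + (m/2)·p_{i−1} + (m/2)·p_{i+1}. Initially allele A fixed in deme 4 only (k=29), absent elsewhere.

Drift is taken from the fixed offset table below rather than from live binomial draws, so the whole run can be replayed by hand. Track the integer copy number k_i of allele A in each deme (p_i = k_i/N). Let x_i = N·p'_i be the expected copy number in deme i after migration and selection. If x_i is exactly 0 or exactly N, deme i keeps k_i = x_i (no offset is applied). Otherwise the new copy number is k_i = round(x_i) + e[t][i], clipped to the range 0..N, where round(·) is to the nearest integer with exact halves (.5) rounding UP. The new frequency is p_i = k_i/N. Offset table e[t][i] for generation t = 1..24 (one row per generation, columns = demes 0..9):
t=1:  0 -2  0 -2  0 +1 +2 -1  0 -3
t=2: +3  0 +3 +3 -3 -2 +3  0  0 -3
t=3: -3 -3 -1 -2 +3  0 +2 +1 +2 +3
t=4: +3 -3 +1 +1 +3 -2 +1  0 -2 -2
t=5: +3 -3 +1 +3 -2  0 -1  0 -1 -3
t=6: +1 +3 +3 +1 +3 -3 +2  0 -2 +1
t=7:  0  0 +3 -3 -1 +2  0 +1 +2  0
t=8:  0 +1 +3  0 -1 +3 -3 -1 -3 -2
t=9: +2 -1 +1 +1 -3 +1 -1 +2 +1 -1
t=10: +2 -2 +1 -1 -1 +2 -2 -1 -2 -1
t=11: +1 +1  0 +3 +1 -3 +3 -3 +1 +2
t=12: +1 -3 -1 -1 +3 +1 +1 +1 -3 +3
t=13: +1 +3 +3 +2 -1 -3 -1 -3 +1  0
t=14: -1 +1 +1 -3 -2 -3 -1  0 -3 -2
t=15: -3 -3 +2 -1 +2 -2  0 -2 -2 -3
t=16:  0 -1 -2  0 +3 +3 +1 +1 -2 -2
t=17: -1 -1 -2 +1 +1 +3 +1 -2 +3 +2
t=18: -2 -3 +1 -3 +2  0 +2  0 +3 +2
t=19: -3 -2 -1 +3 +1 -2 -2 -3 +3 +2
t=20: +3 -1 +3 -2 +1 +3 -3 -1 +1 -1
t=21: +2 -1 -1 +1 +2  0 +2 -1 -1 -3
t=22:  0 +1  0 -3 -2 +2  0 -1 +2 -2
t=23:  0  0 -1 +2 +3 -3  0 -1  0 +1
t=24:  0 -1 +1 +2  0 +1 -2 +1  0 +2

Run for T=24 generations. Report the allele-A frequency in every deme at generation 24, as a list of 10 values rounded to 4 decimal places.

[0.0000, 0.0000, 0.2759, 0.1379, 0.9310, 0.2414, 0.0690, 0.0345, 0.3793, 0.1034]

t=0: k=[0 0 0 0 29 0 0 0 0 0]
t=1: x=[0.0000 0.0000 0.0000 0.2795 28.4071 0.2878 0.0000 0.0000 0.0000 0.0000] k=[0 0 0 0 28 1 0 0 0 0]
t=2: x=[0.0000 0.0000 0.0000 0.2698 27.4167 1.2506 0.0101 0.0000 0.0000 0.0000] k=[0 0 0 3 24 0 3 0 0 0]
t=3: x=[0.0000 0.0000 0.0285 3.0757 23.4499 0.2679 2.9577 0.0306 0.0000 0.0000] k=[0 0 0 1 26 0 5 1 0 0]
t=4: x=[0.0000 0.0000 0.0095 1.1964 25.4201 0.3076 4.9373 1.0509 0.0104 0.0000] k=[0 0 1 2 28 0 6 1 0 0]
t=5: x=[0.0000 0.0093 0.9506 2.1736 27.4269 0.3374 5.9214 1.0611 0.0104 0.0000] k=[0 0 2 5 25 0 5 1 0 0]
t=6: x=[0.0000 0.0187 1.9141 5.0131 24.4648 0.2977 4.9373 1.0509 0.0104 0.0000] k=[0 3 5 6 27 0 7 1 0 0]
t=7: x=[0.0276 2.8129 4.7770 6.0197 26.4686 0.3374 6.9051 1.0713 0.0104 0.0000] k=[0 3 8 3 25 2 7 2 2 0]
t=8: x=[0.0276 2.8413 7.6021 3.1631 24.4648 2.2636 6.9352 2.0901 2.0455 0.0210] k=[0 4 11 3 23 5 4 1 0 0]
t=9: x=[0.0368 3.8003 10.4962 3.1728 22.5076 5.1368 4.0030 1.0407 0.0104 0.0000] k=[2 3 11 4 20 6 3 3 1 0]
t=10: x=[1.8595 2.8887 10.4962 4.0967 19.5576 6.0723 3.0482 3.0363 1.0447 0.0105] k=[4 1 11 3 19 8 1 2 0 0]
t=11: x=[3.6928 1.0586 10.4667 3.1339 18.5806 7.9946 1.0870 2.0087 0.0207 0.0000] k=[5 2 10 6 20 5 4 0 1 0]
t=12: x=[4.6360 1.9810 9.5412 6.0001 19.5677 5.1070 3.9929 0.0511 1.0137 0.0105] k=[6 0 9 5 23 6 5 1 0 3]
t=13: x=[5.5558 0.1402 8.5504 5.0619 22.5380 6.1221 4.9976 1.0509 0.0414 3.1026] k=[7 3 12 7 22 3 4 0 1 3]
t=14: x=[6.5285 2.9455 11.4942 6.9995 21.5362 3.1778 3.9728 0.0511 1.0447 3.1130] k=[6 4 12 4 20 0 3 0 0 1]
t=15: x=[5.5939 3.8669 11.4744 4.1064 19.4971 0.2282 2.9577 0.0306 0.0104 1.0377] k=[3 1 13 3 21 0 3 0 0 0]
t=16: x=[2.7643 1.0680 12.4063 3.1728 20.4755 0.2381 2.9577 0.0306 0.0000 0.0000] k=[3 0 10 3 23 3 4 1 0 0]
t=17: x=[2.7550 0.1215 9.4921 3.1631 22.4873 3.1877 3.9829 1.0407 0.0104 0.0000] k=[2 0 7 4 23 6 5 0 3 0]
t=18: x=[1.8316 0.0841 6.6280 4.0870 22.5278 6.1221 4.9875 0.0817 3.0337 0.0315] k=[0 0 8 1 25 6 7 0 6 2]
t=19: x=[0.0000 0.0748 7.5533 1.2640 24.4851 6.1619 6.9552 0.1327 6.0661 2.1345] k=[0 0 7 4 25 4 5 0 9 4]
t=20: x=[0.0000 0.0654 6.6280 4.1064 24.4952 4.1918 4.9674 0.1429 9.0767 4.2230] k=[0 0 10 2 25 7 2 0 10 3]
t=21: x=[0.0000 0.0935 9.4823 2.2317 24.5054 7.0880 2.0426 0.1225 10.0586 3.2065] k=[0 0 8 3 27 7 4 0 9 0]
t=22: x=[0.0000 0.0748 7.5729 3.1825 26.5094 7.1278 4.0130 0.1327 9.0362 0.0945] k=[0 1 8 0 25 9 4 0 11 0]
t=23: x=[0.0092 0.9928 7.5533 0.3180 24.5054 9.0611 4.0331 0.1531 11.0180 0.1155] k=[0 1 7 2 28 6 4 0 11 1]
t=24: x=[0.0092 0.9835 6.6183 2.2317 27.4881 6.1619 4.0030 0.1531 11.0281 1.1528] k=[0 0 8 4 27 7 2 1 11 3]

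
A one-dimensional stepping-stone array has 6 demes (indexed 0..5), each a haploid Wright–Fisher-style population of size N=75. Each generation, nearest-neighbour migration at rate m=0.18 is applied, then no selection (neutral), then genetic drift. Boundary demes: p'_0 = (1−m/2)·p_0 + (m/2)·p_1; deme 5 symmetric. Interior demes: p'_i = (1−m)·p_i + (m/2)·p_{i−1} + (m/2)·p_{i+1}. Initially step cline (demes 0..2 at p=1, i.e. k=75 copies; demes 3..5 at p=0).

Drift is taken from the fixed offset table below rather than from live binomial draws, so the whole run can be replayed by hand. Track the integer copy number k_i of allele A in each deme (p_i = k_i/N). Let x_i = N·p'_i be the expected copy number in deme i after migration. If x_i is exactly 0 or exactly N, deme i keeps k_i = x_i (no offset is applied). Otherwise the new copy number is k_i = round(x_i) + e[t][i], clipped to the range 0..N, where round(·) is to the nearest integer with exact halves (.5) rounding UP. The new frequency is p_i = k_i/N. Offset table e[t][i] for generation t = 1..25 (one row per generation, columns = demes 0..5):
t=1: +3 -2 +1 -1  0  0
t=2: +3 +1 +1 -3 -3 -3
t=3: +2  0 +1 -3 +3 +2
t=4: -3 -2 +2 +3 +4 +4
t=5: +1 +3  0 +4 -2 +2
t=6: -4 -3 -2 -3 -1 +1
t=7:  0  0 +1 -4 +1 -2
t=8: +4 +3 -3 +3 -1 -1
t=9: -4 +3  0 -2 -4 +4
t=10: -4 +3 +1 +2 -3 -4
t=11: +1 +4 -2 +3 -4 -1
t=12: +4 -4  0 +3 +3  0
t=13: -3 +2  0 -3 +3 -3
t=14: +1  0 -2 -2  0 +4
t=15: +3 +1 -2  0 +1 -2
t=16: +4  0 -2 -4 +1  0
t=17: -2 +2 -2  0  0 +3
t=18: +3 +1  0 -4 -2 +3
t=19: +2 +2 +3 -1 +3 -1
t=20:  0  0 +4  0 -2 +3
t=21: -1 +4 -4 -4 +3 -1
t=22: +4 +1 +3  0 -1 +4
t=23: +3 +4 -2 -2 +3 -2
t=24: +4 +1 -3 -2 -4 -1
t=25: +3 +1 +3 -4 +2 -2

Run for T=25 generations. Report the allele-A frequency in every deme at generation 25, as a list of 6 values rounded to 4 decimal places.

t=0: k=[75 75 75 0 0 0]
t=1: x=[75.0000 75.0000 68.2500 6.7500 0.0000 0.0000] k=[75 75 69 6 0 0]
t=2: x=[75.0000 74.4600 63.8700 11.1300 0.5400 0.0000] k=[75 75 65 8 0 0]
t=3: x=[75.0000 74.1000 60.7700 12.4100 0.7200 0.0000] k=[75 74 62 9 4 0]
t=4: x=[74.9100 73.0100 58.3100 13.3200 4.0900 0.3600] k=[72 71 60 16 8 4]
t=5: x=[71.9100 70.1000 57.0300 19.2400 8.3600 4.3600] k=[73 73 57 23 6 6]
t=6: x=[73.0000 71.5600 55.3800 24.5300 7.5300 6.0000] k=[69 69 53 22 7 7]
t=7: x=[69.0000 67.5600 51.6500 23.4400 8.3500 7.0000] k=[69 68 53 19 9 5]
t=8: x=[68.9100 66.7400 51.2900 21.1600 9.5400 5.3600] k=[73 70 48 24 9 4]
t=9: x=[72.7300 68.2900 47.8200 24.8100 9.9000 4.4500] k=[69 71 48 23 6 8]
t=10: x=[69.1800 68.7500 47.8200 23.7200 7.7100 7.8200] k=[65 72 49 26 5 4]
t=11: x=[65.6300 69.3000 49.0000 26.1800 6.8000 4.0900] k=[67 73 47 29 3 3]
t=12: x=[67.5400 70.1200 47.7200 28.2800 5.3400 3.0000] k=[72 66 48 31 8 3]
t=13: x=[71.4600 64.9200 48.0900 30.4600 9.6200 3.4500] k=[68 67 48 27 13 0]
t=14: x=[67.9100 65.3800 47.8200 27.6300 13.0900 1.1700] k=[69 65 46 26 13 5]
t=15: x=[68.6400 63.6500 45.9100 26.6300 13.4500 5.7200] k=[72 65 44 27 14 4]
t=16: x=[71.3700 63.7400 44.3600 27.3600 14.2700 4.9000] k=[75 64 42 23 15 5]
t=17: x=[74.0100 63.0100 42.2700 23.9900 14.8200 5.9000] k=[72 65 40 24 15 9]
t=18: x=[71.3700 63.3800 40.8100 24.6300 15.2700 9.5400] k=[74 64 41 21 13 13]
t=19: x=[73.1000 62.8300 41.2700 22.0800 13.7200 13.0000] k=[75 65 44 21 17 12]
t=20: x=[74.1000 64.0100 43.8200 22.7100 16.9100 12.4500] k=[74 64 48 23 15 15]
t=21: x=[73.1000 63.4600 47.1900 24.5300 15.7200 15.0000] k=[72 67 43 21 19 14]
t=22: x=[71.5500 65.2900 43.1800 22.8000 18.7300 14.4500] k=[75 66 46 23 18 18]
t=23: x=[74.1900 65.0100 45.7300 24.6200 18.4500 18.0000] k=[75 69 44 23 21 16]
t=24: x=[74.4600 67.2900 44.3600 24.7100 20.7300 16.4500] k=[75 68 41 23 17 15]
t=25: x=[74.3700 66.2000 41.8100 24.0800 17.3600 15.1800] k=[75 67 45 20 19 13]

[1.0000, 0.8933, 0.6000, 0.2667, 0.2533, 0.1733]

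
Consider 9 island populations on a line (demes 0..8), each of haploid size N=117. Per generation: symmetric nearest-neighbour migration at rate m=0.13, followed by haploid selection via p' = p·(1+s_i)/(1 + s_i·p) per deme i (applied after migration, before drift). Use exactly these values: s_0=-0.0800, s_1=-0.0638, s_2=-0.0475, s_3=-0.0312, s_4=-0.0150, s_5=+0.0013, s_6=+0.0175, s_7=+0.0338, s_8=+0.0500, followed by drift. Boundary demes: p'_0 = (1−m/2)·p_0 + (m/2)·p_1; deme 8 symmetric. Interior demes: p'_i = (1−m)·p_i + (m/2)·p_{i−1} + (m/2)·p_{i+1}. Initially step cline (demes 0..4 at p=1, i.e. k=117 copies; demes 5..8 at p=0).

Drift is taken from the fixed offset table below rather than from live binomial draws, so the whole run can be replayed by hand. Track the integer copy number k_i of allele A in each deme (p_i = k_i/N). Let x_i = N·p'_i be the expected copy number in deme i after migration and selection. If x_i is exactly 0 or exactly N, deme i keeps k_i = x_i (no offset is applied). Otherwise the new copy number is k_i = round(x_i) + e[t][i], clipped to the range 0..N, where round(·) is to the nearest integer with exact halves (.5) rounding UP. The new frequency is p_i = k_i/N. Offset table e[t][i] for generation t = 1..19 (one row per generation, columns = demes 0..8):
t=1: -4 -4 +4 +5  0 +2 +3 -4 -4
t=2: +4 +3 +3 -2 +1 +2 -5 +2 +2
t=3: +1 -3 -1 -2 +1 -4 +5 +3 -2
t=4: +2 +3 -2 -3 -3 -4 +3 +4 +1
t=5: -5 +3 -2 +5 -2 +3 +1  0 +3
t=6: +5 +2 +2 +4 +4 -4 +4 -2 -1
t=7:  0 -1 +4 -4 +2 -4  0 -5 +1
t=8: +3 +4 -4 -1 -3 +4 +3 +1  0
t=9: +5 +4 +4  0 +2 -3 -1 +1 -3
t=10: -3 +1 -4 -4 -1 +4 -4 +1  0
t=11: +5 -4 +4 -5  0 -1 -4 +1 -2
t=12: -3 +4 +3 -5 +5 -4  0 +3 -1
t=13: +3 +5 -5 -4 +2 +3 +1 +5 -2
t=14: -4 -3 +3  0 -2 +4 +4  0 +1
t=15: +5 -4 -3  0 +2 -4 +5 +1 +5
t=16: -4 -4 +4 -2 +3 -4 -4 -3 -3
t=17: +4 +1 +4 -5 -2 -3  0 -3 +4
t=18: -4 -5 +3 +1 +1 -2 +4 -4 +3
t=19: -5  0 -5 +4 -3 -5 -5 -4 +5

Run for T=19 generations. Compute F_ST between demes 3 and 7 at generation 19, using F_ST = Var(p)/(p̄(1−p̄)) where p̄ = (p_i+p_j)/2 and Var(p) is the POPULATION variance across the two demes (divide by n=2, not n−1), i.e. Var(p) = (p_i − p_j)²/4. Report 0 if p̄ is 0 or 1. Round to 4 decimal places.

t=0: k=[117 117 117 117 117 0 0 0 0]
t=1: x=[117.0000 117.0000 117.0000 117.0000 109.2868 7.6142 0.0000 0.0000 0.0000] k=[117 117 117 117 109 10 0 0 0]
t=2: x=[117.0000 117.0000 117.0000 116.4633 102.8986 15.8027 0.6613 0.0000 0.0000] k=[117 117 117 114 104 18 0 0 0]
t=3: x=[117.0000 117.0000 116.7953 113.4371 98.8292 22.4436 1.1903 0.0000 0.0000] k=[117 117 116 111 100 18 6 0 0]
t=4: x=[117.0000 116.9306 115.6779 110.4158 95.1174 22.5737 6.4956 0.4031 0.0000] k=[117 117 114 107 92 19 9 4 0]
t=5: x=[117.0000 116.7917 113.5822 106.1726 87.9008 23.1191 9.4750 4.1975 0.2730] k=[117 117 112 111 86 26 10 4 3]
t=6: x=[117.0000 116.6529 112.0337 109.2127 83.3640 28.8883 10.8191 4.4656 3.2140] k=[117 117 114 113 87 25 15 2 2]
t=7: x=[117.0000 116.7917 113.9906 111.2028 84.3051 28.4079 15.0308 2.9387 2.0982] k=[117 116 117 107 86 24 15 0 3]
t=8: x=[116.9294 116.0712 116.2496 105.9724 82.9714 27.4723 14.8333 1.2091 2.9417] k=[117 117 112 105 80 31 18 2 3]
t=9: x=[117.0000 116.6529 111.6259 103.4550 78.0483 33.3710 18.0685 3.2071 3.0779] k=[117 117 116 103 80 30 17 4 0]
t=10: x=[117.0000 116.9306 115.1327 101.9389 77.8523 32.4354 17.2536 4.7337 0.2730] k=[117 117 111 98 77 36 13 6 0]
t=11: x=[117.0000 116.5835 110.2417 96.9590 75.2953 37.2030 14.2558 6.2590 0.4094] k=[117 113 114 92 75 36 10 7 0]
t=12: x=[116.7174 113.0829 112.2899 91.7022 73.1565 36.8778 11.6761 6.9543 0.4777] k=[114 117 115 87 78 33 12 10 0]
t=13: x=[113.9574 116.6529 113.1321 87.5419 75.2551 34.5916 13.4400 9.7737 0.6823] k=[117 117 108 84 77 38 14 15 0]
t=14: x=[117.0000 116.3753 106.5719 84.3643 74.5119 39.0088 15.8614 14.3739 1.0233] k=[117 113 110 84 73 43 20 14 2]
t=15: x=[116.7174 112.8064 108.1135 84.2325 71.3449 43.4905 21.4068 14.0149 2.9155] k=[117 109 105 84 73 39 26 15 8]
t=16: x=[116.4350 108.7696 103.3179 83.9029 71.0841 40.3994 26.4838 15.7065 8.8458] k=[112 105 107 82 74 36 22 13 6]
t=17: x=[111.0946 104.8876 104.7203 82.3368 71.6309 37.5931 22.6401 13.5225 6.7591] k=[115 106 109 77 70 35 23 11 11]
t=18: x=[114.1956 106.1481 106.2596 77.8032 67.7495 36.5276 23.3223 12.1369 11.4960] k=[110 101 109 79 69 35 27 8 14]
t=19: x=[108.8017 101.2268 106.0567 79.4969 67.0078 36.7227 26.6403 9.9227 14.2079] k=[104 101 101 83 64 32 22 6 19]

0.4594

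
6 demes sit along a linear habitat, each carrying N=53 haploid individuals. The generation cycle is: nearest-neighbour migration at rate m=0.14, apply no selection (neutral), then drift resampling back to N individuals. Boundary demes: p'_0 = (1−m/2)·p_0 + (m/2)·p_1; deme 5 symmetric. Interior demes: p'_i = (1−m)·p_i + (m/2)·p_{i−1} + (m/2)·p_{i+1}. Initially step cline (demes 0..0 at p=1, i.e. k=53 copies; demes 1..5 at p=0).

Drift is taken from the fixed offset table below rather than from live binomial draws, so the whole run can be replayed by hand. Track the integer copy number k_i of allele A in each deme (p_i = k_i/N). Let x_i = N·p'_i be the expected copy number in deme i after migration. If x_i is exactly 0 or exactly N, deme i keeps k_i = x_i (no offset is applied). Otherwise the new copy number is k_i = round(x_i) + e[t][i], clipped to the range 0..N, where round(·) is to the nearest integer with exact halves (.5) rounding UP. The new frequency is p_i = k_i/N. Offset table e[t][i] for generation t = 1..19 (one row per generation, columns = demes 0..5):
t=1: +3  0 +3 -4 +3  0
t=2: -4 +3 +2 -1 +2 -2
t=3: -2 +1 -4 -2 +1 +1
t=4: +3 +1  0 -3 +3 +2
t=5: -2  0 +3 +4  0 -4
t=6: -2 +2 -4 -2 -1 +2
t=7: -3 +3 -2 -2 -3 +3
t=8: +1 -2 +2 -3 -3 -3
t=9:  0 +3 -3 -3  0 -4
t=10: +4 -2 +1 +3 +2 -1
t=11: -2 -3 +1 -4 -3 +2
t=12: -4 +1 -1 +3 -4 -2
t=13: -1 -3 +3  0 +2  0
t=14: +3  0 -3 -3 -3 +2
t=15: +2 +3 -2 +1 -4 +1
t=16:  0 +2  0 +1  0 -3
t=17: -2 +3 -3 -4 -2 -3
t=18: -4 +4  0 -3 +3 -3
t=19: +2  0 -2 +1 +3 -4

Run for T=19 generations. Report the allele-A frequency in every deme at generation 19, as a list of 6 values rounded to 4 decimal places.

[0.3962, 0.4151, 0.0566, 0.0189, 0.0000, 0.0000]

t=0: k=[53 0 0 0 0 0]
t=1: x=[49.2900 3.7100 0.0000 0.0000 0.0000 0.0000] k=[52 4 0 0 0 0]
t=2: x=[48.6400 7.0800 0.2800 0.0000 0.0000 0.0000] k=[45 10 2 0 0 0]
t=3: x=[42.5500 11.8900 2.4200 0.1400 0.0000 0.0000] k=[41 13 0 0 0 0]
t=4: x=[39.0400 14.0500 0.9100 0.0000 0.0000 0.0000] k=[42 15 1 0 0 0]
t=5: x=[40.1100 15.9100 1.9100 0.0700 0.0000 0.0000] k=[38 16 5 4 0 0]
t=6: x=[36.4600 16.7700 5.7000 3.7900 0.2800 0.0000] k=[34 19 2 2 0 0]
t=7: x=[32.9500 18.8600 3.1900 1.8600 0.1400 0.0000] k=[30 22 1 0 0 0]
t=8: x=[29.4400 21.0900 2.4000 0.0700 0.0000 0.0000] k=[30 19 4 0 0 0]
t=9: x=[29.2300 18.7200 4.7700 0.2800 0.0000 0.0000] k=[29 22 2 0 0 0]
t=10: x=[28.5100 21.0900 3.2600 0.1400 0.0000 0.0000] k=[33 19 4 3 0 0]
t=11: x=[32.0200 18.9300 4.9800 2.8600 0.2100 0.0000] k=[30 16 6 0 0 0]
t=12: x=[29.0200 16.2800 6.2800 0.4200 0.0000 0.0000] k=[25 17 5 3 0 0]
t=13: x=[24.4400 16.7200 5.7000 2.9300 0.2100 0.0000] k=[23 14 9 3 2 0]
t=14: x=[22.3700 14.2800 8.9300 3.3500 1.9300 0.1400] k=[25 14 6 0 0 2]
t=15: x=[24.2300 14.2100 6.1400 0.4200 0.1400 1.8600] k=[26 17 4 1 0 3]
t=16: x=[25.3700 16.7200 4.7000 1.1400 0.2800 2.7900] k=[25 19 5 2 0 0]
t=17: x=[24.5800 18.4400 5.7700 2.0700 0.1400 0.0000] k=[23 21 3 0 0 0]
t=18: x=[22.8600 19.8800 4.0500 0.2100 0.0000 0.0000] k=[19 24 4 0 0 0]
t=19: x=[19.3500 22.2500 5.1200 0.2800 0.0000 0.0000] k=[21 22 3 1 0 0]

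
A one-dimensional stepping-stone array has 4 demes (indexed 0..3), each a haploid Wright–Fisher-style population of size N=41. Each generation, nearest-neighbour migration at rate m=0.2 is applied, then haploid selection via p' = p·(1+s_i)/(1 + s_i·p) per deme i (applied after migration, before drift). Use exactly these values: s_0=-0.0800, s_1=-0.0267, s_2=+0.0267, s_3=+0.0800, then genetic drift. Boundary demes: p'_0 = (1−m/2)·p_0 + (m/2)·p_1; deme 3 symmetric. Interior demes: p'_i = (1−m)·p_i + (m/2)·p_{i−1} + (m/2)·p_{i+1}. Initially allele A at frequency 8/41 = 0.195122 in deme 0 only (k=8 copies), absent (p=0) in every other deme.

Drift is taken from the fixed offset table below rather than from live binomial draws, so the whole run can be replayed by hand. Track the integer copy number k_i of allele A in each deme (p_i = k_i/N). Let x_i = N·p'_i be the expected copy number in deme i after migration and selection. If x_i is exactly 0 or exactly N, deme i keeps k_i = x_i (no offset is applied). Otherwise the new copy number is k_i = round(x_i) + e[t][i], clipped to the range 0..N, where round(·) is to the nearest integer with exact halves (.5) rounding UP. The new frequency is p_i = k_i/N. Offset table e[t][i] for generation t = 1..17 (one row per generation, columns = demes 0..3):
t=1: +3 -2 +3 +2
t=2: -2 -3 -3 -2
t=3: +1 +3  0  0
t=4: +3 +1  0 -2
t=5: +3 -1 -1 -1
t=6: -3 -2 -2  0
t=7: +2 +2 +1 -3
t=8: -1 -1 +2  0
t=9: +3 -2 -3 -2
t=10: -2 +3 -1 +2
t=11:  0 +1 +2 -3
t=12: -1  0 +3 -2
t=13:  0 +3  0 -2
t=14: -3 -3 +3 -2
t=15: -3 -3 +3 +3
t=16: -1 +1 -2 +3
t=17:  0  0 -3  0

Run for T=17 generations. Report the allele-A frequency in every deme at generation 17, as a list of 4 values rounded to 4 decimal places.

t=0: k=[8 0 0 0]
t=1: x=[6.7184 0.7790 0.0000 0.0000] k=[10 0 0 0]
t=2: x=[8.4280 0.9739 0.0000 0.0000] k=[6 0 0 0]
t=3: x=[5.0209 0.5842 0.0000 0.0000] k=[6 4 0 0]
t=4: x=[5.3971 3.7077 0.4106 0.0000] k=[8 5 0 0]
t=5: x=[7.1921 4.6865 0.5132 0.0000] k=[10 4 0 0]
t=6: x=[8.8096 4.0991 0.4106 0.0000] k=[6 2 0 0]
t=7: x=[5.2089 2.1443 0.2053 0.0000] k=[7 4 1 0]
t=8: x=[6.2457 3.9034 1.2311 0.1080] k=[5 3 3 0]
t=9: x=[4.4578 3.1211 2.7672 0.3238] k=[7 1 0 0]
t=10: x=[5.9625 1.4614 0.1027 0.0000] k=[4 4 0 0]
t=11: x=[3.7089 3.5121 0.4106 0.0000] k=[4 5 2 0]
t=12: x=[3.8024 4.4906 2.1531 0.2159] k=[3 4 5 0]
t=13: x=[2.8694 3.9034 4.5046 0.5395] k=[3 7 5 0]
t=14: x=[3.1489 6.2552 4.8108 0.5395] k=[0 3 8 0]
t=15: x=[0.2762 3.1211 6.8490 0.8627] k=[0 0 10 4]
t=16: x=[0.0000 0.9739 8.5774 4.9238] k=[0 2 7 8]
t=17: x=[0.1841 2.2419 6.7472 8.4025] k=[0 2 4 8]

[0.0000, 0.0488, 0.0976, 0.1951]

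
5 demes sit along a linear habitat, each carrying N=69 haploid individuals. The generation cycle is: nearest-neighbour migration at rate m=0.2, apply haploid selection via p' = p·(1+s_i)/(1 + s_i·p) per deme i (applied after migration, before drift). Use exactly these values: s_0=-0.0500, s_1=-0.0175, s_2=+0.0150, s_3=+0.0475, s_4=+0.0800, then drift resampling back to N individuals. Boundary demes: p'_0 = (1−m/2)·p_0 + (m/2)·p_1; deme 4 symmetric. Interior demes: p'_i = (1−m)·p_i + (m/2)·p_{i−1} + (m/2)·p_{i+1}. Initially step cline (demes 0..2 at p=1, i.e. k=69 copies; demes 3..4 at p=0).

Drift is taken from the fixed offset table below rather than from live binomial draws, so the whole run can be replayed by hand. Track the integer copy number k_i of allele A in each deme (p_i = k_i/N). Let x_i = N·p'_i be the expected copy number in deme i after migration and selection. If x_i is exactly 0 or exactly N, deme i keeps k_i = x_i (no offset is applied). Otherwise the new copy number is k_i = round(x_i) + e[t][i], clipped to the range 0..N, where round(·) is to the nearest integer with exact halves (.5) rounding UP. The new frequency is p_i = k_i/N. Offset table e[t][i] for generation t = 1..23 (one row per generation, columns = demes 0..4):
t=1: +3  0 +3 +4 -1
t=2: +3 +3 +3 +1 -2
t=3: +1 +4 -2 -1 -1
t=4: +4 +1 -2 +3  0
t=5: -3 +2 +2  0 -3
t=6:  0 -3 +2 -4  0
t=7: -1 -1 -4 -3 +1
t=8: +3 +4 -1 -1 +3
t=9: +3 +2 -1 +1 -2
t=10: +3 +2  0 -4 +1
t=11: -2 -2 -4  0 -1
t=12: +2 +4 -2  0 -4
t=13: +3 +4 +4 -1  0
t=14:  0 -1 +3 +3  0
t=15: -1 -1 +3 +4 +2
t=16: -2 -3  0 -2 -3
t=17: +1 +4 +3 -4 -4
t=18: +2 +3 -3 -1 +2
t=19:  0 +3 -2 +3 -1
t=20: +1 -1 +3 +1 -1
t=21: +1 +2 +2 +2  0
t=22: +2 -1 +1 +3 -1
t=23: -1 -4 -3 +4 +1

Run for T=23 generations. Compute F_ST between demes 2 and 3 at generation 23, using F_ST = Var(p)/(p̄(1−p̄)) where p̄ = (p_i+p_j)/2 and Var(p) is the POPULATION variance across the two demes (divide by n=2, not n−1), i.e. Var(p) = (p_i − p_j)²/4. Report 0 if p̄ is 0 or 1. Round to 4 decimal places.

0.0000

t=0: k=[69 69 69 0 0]
t=1: x=[69.0000 69.0000 62.1919 7.1936 0.0000] k=[69 69 65 11 0]
t=2: x=[69.0000 68.5929 60.1159 15.8597 1.1865] k=[69 69 63 17 0]
t=3: x=[69.0000 68.3894 59.1266 20.5635 1.8324] k=[69 69 57 20 1]
t=4: x=[69.0000 67.7790 54.6698 22.4979 3.1215] k=[69 69 53 25 3]
t=5: x=[69.0000 67.3722 51.9915 26.3516 5.5823] k=[69 69 54 26 3]
t=6: x=[69.0000 67.4739 52.8846 27.2614 5.6890] k=[69 64 55 23 6]
t=7: x=[68.4739 63.5115 52.8846 25.2381 8.2424] k=[67 63 49 22 9]
t=8: x=[66.4783 61.8882 47.9186 24.1229 10.9927] k=[69 66 47 23 14]
t=9: x=[68.6843 64.3236 46.7252 25.2381 15.8187] k=[69 66 46 26 14]
t=10: x=[68.6843 64.2221 46.2277 27.5645 16.1317] k=[69 66 46 24 17]
t=11: x=[68.6843 64.2221 46.0287 26.2504 18.7316] k=[67 62 42 26 18]
t=12: x=[66.3734 60.3675 42.6429 27.5645 19.8709] k=[68 64 41 28 16]
t=13: x=[67.5279 61.9896 42.2443 28.8762 18.2128] k=[69 66 46 28 18]
t=14: x=[68.6843 64.2221 46.4267 29.5815 20.0777] k=[69 63 49 33 20]
t=15: x=[68.3687 62.0910 49.0120 34.1000 22.4496] k=[67 61 52 38 24]
t=16: x=[66.2686 60.5702 51.6938 38.7903 26.6473] k=[64 58 52 37 24]
t=17: x=[63.1303 57.8358 51.2967 37.9940 26.5453] k=[64 62 54 34 23]
t=18: x=[63.5479 61.2798 52.9838 35.7000 25.3205] k=[66 64 50 35 27]
t=19: x=[65.6398 62.6997 50.1050 36.4988 29.0865] k=[66 66 48 39 28]
t=20: x=[65.8493 64.1205 49.1114 39.5857 30.4023] k=[67 63 52 41 29]
t=21: x=[66.4783 62.1924 52.1900 41.6695 31.5126] k=[67 64 54 44 32]
t=22: x=[66.5832 63.2070 54.1740 44.5376 34.5270] k=[69 62 55 48 34]
t=23: x=[68.2636 61.8882 55.1654 47.9843 36.7247] k=[67 58 52 52 38]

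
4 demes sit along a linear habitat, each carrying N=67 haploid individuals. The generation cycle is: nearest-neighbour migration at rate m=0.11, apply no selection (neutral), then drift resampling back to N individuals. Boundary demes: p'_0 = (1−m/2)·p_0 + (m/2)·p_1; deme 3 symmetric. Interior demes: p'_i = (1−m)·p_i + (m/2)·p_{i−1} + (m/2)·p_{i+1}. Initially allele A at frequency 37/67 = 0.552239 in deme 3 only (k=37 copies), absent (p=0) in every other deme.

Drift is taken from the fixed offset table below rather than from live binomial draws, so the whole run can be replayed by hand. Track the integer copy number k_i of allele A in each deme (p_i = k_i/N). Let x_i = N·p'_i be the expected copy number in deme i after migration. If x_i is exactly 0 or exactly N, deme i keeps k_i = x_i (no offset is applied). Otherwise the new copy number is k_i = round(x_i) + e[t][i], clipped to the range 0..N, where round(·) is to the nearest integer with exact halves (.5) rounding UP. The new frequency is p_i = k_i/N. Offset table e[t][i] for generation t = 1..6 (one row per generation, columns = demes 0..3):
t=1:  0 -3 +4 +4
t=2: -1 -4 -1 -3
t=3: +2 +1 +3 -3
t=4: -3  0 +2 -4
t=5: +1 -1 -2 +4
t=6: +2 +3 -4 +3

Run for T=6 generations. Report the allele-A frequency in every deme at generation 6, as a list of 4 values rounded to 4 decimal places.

t=0: k=[0 0 0 37]
t=1: x=[0.0000 0.0000 2.0350 34.9650] k=[0 0 6 39]
t=2: x=[0.0000 0.3300 7.4850 37.1850] k=[0 0 6 34]
t=3: x=[0.0000 0.3300 7.2100 32.4600] k=[0 1 10 29]
t=4: x=[0.0550 1.4400 10.5500 27.9550] k=[0 1 13 24]
t=5: x=[0.0550 1.6050 12.9450 23.3950] k=[1 1 11 27]
t=6: x=[1.0000 1.5500 11.3300 26.1200] k=[3 5 7 29]

[0.0448, 0.0746, 0.1045, 0.4328]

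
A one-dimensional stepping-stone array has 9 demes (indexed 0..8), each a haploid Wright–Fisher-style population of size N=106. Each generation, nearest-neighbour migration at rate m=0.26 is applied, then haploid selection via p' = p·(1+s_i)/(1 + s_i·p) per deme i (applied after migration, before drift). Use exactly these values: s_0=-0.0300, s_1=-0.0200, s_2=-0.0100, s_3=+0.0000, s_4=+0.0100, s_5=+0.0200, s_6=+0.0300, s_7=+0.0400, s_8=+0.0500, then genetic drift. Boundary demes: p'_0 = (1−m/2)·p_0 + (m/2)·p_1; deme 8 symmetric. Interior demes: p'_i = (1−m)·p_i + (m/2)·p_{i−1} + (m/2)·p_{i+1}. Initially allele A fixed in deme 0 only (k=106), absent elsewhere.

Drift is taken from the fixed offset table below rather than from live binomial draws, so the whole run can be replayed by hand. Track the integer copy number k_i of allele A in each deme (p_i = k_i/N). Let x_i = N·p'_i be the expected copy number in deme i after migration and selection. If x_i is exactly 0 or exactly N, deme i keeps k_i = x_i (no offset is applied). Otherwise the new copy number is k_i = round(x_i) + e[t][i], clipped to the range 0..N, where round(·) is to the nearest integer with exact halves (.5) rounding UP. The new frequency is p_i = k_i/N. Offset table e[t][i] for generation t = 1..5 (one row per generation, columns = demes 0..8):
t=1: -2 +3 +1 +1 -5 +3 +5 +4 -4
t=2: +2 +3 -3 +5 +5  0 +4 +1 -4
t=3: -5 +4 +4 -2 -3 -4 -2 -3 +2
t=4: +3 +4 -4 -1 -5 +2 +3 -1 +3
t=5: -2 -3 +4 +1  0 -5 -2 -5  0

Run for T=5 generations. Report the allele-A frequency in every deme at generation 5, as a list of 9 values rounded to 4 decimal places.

t=0: k=[106 0 0 0 0 0 0 0 0]
t=1: x=[91.8507 13.5396 0.0000 0.0000 0.0000 0.0000 0.0000 0.0000 0.0000] k=[90 17 0 0 0 0 0 0 0]
t=2: x=[79.9156 23.9039 2.1884 0.0000 0.0000 0.0000 0.0000 0.0000 0.0000] k=[82 27 0 0 0 0 0 0 0]
t=3: x=[74.1758 30.2018 3.4761 0.0000 0.0000 0.0000 0.0000 0.0000 0.0000] k=[69 34 7 0 0 0 0 0 0]
t=4: x=[63.6780 34.5677 9.5126 0.9100 0.0000 0.0000 0.0000 0.0000 0.0000] k=[67 39 6 0 0 0 0 0 0]
t=5: x=[62.5814 37.8569 9.4234 0.7800 0.0000 0.0000 0.0000 0.0000 0.0000] k=[61 35 13 2 0 0 0 0 0]

[0.5755, 0.3302, 0.1226, 0.0189, 0.0000, 0.0000, 0.0000, 0.0000, 0.0000]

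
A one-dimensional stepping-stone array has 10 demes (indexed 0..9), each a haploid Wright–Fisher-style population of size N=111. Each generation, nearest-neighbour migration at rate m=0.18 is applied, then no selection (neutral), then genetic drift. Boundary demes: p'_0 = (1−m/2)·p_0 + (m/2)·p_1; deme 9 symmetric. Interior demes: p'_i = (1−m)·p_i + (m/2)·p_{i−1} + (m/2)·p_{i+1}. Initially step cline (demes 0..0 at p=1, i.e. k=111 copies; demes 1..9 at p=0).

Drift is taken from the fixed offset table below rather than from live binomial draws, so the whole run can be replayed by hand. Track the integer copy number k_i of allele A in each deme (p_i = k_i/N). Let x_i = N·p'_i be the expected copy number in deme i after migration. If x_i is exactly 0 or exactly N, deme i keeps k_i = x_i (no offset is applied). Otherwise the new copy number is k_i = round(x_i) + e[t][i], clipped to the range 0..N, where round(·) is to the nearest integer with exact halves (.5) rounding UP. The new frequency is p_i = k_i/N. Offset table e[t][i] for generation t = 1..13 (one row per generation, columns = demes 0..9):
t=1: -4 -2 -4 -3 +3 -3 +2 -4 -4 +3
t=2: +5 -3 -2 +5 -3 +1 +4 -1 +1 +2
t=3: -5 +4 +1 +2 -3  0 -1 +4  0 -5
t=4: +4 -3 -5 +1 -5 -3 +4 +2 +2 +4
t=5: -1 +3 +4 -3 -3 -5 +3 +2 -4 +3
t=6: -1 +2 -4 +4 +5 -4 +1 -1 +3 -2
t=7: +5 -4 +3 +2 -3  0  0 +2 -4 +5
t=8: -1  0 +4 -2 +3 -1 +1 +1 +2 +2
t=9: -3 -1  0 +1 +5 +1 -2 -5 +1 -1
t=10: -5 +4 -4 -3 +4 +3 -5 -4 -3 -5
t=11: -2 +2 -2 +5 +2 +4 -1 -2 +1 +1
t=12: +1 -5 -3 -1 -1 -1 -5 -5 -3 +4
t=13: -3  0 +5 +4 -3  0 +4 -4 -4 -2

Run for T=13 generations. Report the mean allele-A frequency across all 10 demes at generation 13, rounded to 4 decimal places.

t=0: k=[111 0 0 0 0 0 0 0 0 0]
t=1: x=[101.0100 9.9900 0.0000 0.0000 0.0000 0.0000 0.0000 0.0000 0.0000 0.0000] k=[97 8 0 0 0 0 0 0 0 0]
t=2: x=[88.9900 15.2900 0.7200 0.0000 0.0000 0.0000 0.0000 0.0000 0.0000 0.0000] k=[94 12 0 0 0 0 0 0 0 0]
t=3: x=[86.6200 18.3000 1.0800 0.0000 0.0000 0.0000 0.0000 0.0000 0.0000 0.0000] k=[82 22 2 0 0 0 0 0 0 0]
t=4: x=[76.6000 25.6000 3.6200 0.1800 0.0000 0.0000 0.0000 0.0000 0.0000 0.0000] k=[81 23 0 1 0 0 0 0 0 0]
t=5: x=[75.7800 26.1500 2.1600 0.8200 0.0900 0.0000 0.0000 0.0000 0.0000 0.0000] k=[75 29 6 0 0 0 0 0 0 0]
t=6: x=[70.8600 31.0700 7.5300 0.5400 0.0000 0.0000 0.0000 0.0000 0.0000 0.0000] k=[70 33 4 5 0 0 0 0 0 0]
t=7: x=[66.6700 33.7200 6.7000 4.4600 0.4500 0.0000 0.0000 0.0000 0.0000 0.0000] k=[72 30 10 6 0 0 0 0 0 0]
t=8: x=[68.2200 31.9800 11.4400 5.8200 0.5400 0.0000 0.0000 0.0000 0.0000 0.0000] k=[67 32 15 4 4 0 0 0 0 0]
t=9: x=[63.8500 33.6200 15.5400 4.9900 3.6400 0.3600 0.0000 0.0000 0.0000 0.0000] k=[61 33 16 6 9 1 0 0 0 0]
t=10: x=[58.4800 33.9900 16.6300 7.1700 8.0100 1.6300 0.0900 0.0000 0.0000 0.0000] k=[53 38 13 4 12 5 0 0 0 0]
t=11: x=[51.6500 37.1000 14.4400 5.5300 10.6500 5.1800 0.4500 0.0000 0.0000 0.0000] k=[50 39 12 11 13 9 0 0 0 0]
t=12: x=[49.0100 37.5600 14.3400 11.2700 12.4600 8.5500 0.8100 0.0000 0.0000 0.0000] k=[50 33 11 10 11 8 0 0 0 0]
t=13: x=[48.4700 32.5500 12.8900 10.1800 10.6400 7.5500 0.7200 0.0000 0.0000 0.0000] k=[45 33 18 14 8 8 5 0 0 0]

0.1180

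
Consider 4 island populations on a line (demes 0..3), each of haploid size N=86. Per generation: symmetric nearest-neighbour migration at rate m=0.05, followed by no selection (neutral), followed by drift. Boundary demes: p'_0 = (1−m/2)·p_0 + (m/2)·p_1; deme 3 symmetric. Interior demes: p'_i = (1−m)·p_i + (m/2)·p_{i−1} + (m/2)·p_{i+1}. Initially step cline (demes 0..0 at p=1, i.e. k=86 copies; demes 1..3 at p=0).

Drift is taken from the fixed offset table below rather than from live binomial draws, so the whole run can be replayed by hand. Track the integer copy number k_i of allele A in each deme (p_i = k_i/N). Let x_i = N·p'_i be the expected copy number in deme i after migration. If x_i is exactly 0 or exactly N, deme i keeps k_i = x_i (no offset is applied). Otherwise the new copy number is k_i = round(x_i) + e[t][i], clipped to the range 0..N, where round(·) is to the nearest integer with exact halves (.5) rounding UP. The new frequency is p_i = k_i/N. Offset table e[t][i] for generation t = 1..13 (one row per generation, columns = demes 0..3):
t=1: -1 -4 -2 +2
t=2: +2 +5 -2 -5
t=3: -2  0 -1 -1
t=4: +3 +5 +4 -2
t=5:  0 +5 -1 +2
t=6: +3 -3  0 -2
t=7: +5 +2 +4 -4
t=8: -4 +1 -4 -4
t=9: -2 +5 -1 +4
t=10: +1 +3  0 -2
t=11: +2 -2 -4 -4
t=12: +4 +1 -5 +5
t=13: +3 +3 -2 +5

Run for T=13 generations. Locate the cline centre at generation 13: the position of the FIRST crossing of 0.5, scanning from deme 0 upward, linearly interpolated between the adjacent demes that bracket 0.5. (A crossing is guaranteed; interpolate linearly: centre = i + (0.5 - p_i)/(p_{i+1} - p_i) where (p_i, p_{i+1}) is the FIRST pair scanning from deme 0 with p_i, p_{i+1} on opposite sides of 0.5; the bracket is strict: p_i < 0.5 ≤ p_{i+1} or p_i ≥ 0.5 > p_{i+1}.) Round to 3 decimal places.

t=0: k=[86 0 0 0]
t=1: x=[83.8500 2.1500 0.0000 0.0000] k=[83 0 0 0]
t=2: x=[80.9250 2.0750 0.0000 0.0000] k=[83 7 0 0]
t=3: x=[81.1000 8.7250 0.1750 0.0000] k=[79 9 0 0]
t=4: x=[77.2500 10.5250 0.2250 0.0000] k=[80 16 4 0]
t=5: x=[78.4000 17.3000 4.2000 0.1000] k=[78 22 3 2]
t=6: x=[76.6000 22.9250 3.4500 2.0250] k=[80 20 3 0]
t=7: x=[78.5000 21.0750 3.3500 0.0750] k=[84 23 7 0]
t=8: x=[82.4750 24.1250 7.2250 0.1750] k=[78 25 3 0]
t=9: x=[76.6750 25.7750 3.4750 0.0750] k=[75 31 2 4]
t=10: x=[73.9000 31.3750 2.7750 3.9500] k=[75 34 3 2]
t=11: x=[73.9750 34.2500 3.7500 2.0250] k=[76 32 0 0]
t=12: x=[74.9000 32.3000 0.8000 0.0000] k=[79 33 0 0]
t=13: x=[77.8500 33.3250 0.8250 0.0000] k=[81 36 0 0]

0.844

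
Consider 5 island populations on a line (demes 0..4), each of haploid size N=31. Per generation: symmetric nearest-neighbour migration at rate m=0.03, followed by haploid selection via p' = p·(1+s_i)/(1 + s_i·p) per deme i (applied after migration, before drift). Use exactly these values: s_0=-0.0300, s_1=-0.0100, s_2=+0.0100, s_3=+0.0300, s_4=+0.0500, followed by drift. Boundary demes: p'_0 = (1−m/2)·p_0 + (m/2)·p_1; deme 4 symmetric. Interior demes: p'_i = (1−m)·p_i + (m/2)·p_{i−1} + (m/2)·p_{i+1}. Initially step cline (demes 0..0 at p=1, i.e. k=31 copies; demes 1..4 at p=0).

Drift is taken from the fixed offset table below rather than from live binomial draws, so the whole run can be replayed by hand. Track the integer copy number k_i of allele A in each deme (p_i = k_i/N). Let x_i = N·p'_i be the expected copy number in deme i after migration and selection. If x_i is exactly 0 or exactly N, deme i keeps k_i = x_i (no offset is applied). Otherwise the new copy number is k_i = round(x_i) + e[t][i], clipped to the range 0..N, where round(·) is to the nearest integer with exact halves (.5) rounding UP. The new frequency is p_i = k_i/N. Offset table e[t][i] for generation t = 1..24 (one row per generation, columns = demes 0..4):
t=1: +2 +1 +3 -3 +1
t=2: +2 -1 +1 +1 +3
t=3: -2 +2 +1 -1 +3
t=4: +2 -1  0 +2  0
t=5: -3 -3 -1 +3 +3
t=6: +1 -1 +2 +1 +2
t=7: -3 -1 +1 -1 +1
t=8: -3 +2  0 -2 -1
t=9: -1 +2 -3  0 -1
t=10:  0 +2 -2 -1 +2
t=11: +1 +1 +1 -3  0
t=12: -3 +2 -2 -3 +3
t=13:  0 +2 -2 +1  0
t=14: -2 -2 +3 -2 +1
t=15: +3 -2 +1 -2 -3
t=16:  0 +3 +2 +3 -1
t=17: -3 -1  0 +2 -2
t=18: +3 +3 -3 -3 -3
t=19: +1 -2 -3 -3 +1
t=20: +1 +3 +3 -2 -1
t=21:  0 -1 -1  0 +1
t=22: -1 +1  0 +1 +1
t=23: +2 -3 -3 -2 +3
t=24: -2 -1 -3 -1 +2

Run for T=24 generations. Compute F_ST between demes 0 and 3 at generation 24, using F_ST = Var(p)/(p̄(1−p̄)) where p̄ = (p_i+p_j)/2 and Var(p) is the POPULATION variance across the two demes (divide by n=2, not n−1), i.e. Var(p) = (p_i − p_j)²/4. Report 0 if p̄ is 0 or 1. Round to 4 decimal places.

0.4419

t=0: k=[31 0 0 0 0]
t=1: x=[30.5208 0.4604 0.0000 0.0000 0.0000] k=[31 1 0 0 0]
t=2: x=[30.5363 1.4213 0.0151 0.0000 0.0000] k=[31 0 1 0 0]
t=3: x=[30.5208 0.4753 0.9794 0.0154 0.0000] k=[29 2 2 0 0]
t=4: x=[28.5266 2.3828 1.9884 0.0309 0.0000] k=[31 1 2 2 0]
t=5: x=[30.5363 1.4510 2.0036 2.0252 0.0315] k=[28 0 1 5 3]
t=6: x=[27.4862 0.4307 1.0551 5.0334 3.1660] k=[28 0 3 6 5]
t=7: x=[27.4862 0.4604 3.0271 6.0832 5.2235] k=[24 0 4 5 6]
t=8: x=[23.4677 0.4159 3.9895 5.1252 6.2242] k=[20 2 4 3 5]
t=9: x=[19.5106 2.2787 3.9895 3.1271 5.1770] k=[19 4 1 3 4]
t=10: x=[18.5488 4.1438 1.0854 3.0657 4.1575] k=[19 6 0 2 6]
t=11: x=[18.5790 6.0559 0.1212 2.0868 6.1778] k=[20 7 1 0 6]
t=12: x=[19.5862 7.0501 1.0854 0.1081 6.1469] k=[17 9 0 0 9]
t=13: x=[16.6455 8.9210 0.1363 0.1390 9.1770] k=[17 11 0 1 9]
t=14: x=[16.6756 10.8540 0.1818 1.1369 9.1923] k=[15 9 3 0 10]
t=15: x=[14.6744 8.9359 3.0724 0.2008 10.1808] k=[18 7 4 0 7]
t=16: x=[17.6038 7.0650 4.0197 0.1699 7.1601] k=[18 10 6 3 6]
t=17: x=[17.6490 9.9918 6.0634 3.1732 6.1933] k=[15 9 6 5 4]
t=18: x=[14.6744 8.9808 6.0785 5.1252 4.1886] k=[18 12 3 2 1]
t=19: x=[17.6791 11.8813 3.1480 2.0560 1.0640] k=[19 10 0 0 2]
t=20: x=[18.6393 9.9171 0.1515 0.0309 2.0619] k=[20 13 3 0 1]
t=21: x=[19.6770 12.8793 3.1329 0.0618 1.0326] k=[20 12 2 0 2]
t=22: x=[19.6619 11.8962 2.1397 0.0618 2.0619] k=[19 13 2 1 3]
t=23: x=[18.6846 12.8493 2.1700 1.0753 3.1036] k=[21 10 0 0 6]
t=24: x=[20.6258 9.9470 0.1515 0.0927 6.1469] k=[19 9 0 0 8]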